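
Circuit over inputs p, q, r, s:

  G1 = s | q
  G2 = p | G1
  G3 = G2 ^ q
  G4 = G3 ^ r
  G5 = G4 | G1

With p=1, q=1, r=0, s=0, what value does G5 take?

1

G1 = 0 | 1 = 1
G2 = 1 | 1 = 1
G3 = 1 ^ 1 = 0
G4 = 0 ^ 0 = 0
G5 = 0 | 1 = 1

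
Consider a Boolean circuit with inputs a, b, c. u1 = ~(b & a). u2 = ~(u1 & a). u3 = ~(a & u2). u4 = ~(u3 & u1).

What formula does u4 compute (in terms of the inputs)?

u1 = ~(b & a)
u2 = ~(u1 & a) = ~((~(b & a)) & a)
u3 = ~(a & u2) = ~(a & (~((~(b & a)) & a)))
u4 = ~(u3 & u1) = ~((~(a & (~((~(b & a)) & a)))) & (~(b & a)))

~((~(a & (~((~(b & a)) & a)))) & (~(b & a)))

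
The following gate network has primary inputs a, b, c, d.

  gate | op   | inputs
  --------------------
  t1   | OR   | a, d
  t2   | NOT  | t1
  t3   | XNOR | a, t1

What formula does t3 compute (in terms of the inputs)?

a XNOR (a OR d)

t1 = a OR d
t3 = a XNOR t1 = a XNOR (a OR d)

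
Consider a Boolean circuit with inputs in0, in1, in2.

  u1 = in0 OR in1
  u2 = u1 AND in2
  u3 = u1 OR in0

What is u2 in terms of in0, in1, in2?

(in0 OR in1) AND in2

u1 = in0 OR in1
u2 = u1 AND in2 = (in0 OR in1) AND in2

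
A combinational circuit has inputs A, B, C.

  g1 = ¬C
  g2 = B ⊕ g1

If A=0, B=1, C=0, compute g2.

g1 = ¬0 = 1
g2 = 1 ⊕ 1 = 0

0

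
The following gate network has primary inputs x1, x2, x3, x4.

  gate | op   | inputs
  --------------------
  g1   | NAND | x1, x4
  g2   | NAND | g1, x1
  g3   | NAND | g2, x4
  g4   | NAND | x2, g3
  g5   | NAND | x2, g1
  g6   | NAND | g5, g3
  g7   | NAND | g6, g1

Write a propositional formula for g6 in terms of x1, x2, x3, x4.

g1 = x1 NAND x4
g2 = g1 NAND x1 = (x1 NAND x4) NAND x1
g3 = g2 NAND x4 = ((x1 NAND x4) NAND x1) NAND x4
g5 = x2 NAND g1 = x2 NAND (x1 NAND x4)
g6 = g5 NAND g3 = (x2 NAND (x1 NAND x4)) NAND (((x1 NAND x4) NAND x1) NAND x4)

(x2 NAND (x1 NAND x4)) NAND (((x1 NAND x4) NAND x1) NAND x4)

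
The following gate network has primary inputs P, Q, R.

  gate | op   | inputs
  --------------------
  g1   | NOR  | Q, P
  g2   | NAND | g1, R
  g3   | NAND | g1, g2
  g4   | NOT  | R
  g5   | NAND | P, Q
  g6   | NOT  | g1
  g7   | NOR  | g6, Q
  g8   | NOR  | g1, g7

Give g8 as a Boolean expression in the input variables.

(Q NOR P) NOR (NOT (Q NOR P) NOR Q)

g1 = Q NOR P
g6 = NOT g1 = NOT (Q NOR P)
g7 = g6 NOR Q = NOT (Q NOR P) NOR Q
g8 = g1 NOR g7 = (Q NOR P) NOR (NOT (Q NOR P) NOR Q)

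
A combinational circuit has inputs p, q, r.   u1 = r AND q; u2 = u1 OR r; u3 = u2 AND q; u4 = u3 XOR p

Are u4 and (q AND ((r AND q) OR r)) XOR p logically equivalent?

Yes

u1 = r AND q
u2 = u1 OR r = (r AND q) OR r
u3 = u2 AND q = ((r AND q) OR r) AND q
u4 = u3 XOR p = (((r AND q) OR r) AND q) XOR p
At p=0, q=0, r=0: circuit gives 0, formula gives 0.
At p=0, q=1, r=1: circuit gives 1, formula gives 1.
Agrees on all 8 inputs.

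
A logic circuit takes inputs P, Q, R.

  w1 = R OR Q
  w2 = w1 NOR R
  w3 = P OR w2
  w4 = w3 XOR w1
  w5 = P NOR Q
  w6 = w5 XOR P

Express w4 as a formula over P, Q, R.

w1 = R OR Q
w2 = w1 NOR R = (R OR Q) NOR R
w3 = P OR w2 = P OR ((R OR Q) NOR R)
w4 = w3 XOR w1 = (P OR ((R OR Q) NOR R)) XOR (R OR Q)

(P OR ((R OR Q) NOR R)) XOR (R OR Q)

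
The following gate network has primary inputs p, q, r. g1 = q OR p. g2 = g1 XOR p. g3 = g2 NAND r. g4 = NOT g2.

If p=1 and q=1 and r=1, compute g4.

1

g1 = 1 OR 1 = 1
g2 = 1 XOR 1 = 0
g4 = NOT 0 = 1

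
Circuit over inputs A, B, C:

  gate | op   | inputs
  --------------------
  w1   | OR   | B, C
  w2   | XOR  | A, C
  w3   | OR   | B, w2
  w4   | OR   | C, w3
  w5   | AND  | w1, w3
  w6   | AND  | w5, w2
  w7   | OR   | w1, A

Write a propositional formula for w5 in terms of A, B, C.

w1 = B OR C
w2 = A XOR C
w3 = B OR w2 = B OR (A XOR C)
w5 = w1 AND w3 = (B OR C) AND (B OR (A XOR C))

(B OR C) AND (B OR (A XOR C))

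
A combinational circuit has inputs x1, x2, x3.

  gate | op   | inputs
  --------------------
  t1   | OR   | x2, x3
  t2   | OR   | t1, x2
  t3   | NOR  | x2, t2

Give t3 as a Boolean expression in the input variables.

x2 NOR ((x2 OR x3) OR x2)

t1 = x2 OR x3
t2 = t1 OR x2 = (x2 OR x3) OR x2
t3 = x2 NOR t2 = x2 NOR ((x2 OR x3) OR x2)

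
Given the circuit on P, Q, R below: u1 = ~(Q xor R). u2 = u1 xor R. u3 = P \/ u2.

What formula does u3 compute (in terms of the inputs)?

u1 = ~(Q xor R)
u2 = u1 xor R = (~(Q xor R)) xor R
u3 = P \/ u2 = P \/ ((~(Q xor R)) xor R)

P \/ ((~(Q xor R)) xor R)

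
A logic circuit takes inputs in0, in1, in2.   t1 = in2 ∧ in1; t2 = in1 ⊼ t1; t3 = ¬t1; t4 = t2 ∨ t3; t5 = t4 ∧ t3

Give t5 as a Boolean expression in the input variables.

((in1 ⊼ (in2 ∧ in1)) ∨ ¬(in2 ∧ in1)) ∧ ¬(in2 ∧ in1)

t1 = in2 ∧ in1
t2 = in1 ⊼ t1 = in1 ⊼ (in2 ∧ in1)
t3 = ¬t1 = ¬(in2 ∧ in1)
t4 = t2 ∨ t3 = (in1 ⊼ (in2 ∧ in1)) ∨ ¬(in2 ∧ in1)
t5 = t4 ∧ t3 = ((in1 ⊼ (in2 ∧ in1)) ∨ ¬(in2 ∧ in1)) ∧ ¬(in2 ∧ in1)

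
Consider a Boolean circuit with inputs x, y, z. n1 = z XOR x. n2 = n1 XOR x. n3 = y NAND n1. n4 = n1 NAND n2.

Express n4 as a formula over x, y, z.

(z XOR x) NAND ((z XOR x) XOR x)

n1 = z XOR x
n2 = n1 XOR x = (z XOR x) XOR x
n4 = n1 NAND n2 = (z XOR x) NAND ((z XOR x) XOR x)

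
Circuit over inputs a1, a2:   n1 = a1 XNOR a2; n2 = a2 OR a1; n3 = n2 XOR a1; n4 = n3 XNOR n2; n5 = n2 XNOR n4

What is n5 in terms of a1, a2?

(a2 OR a1) XNOR (((a2 OR a1) XOR a1) XNOR (a2 OR a1))

n2 = a2 OR a1
n3 = n2 XOR a1 = (a2 OR a1) XOR a1
n4 = n3 XNOR n2 = ((a2 OR a1) XOR a1) XNOR (a2 OR a1)
n5 = n2 XNOR n4 = (a2 OR a1) XNOR (((a2 OR a1) XOR a1) XNOR (a2 OR a1))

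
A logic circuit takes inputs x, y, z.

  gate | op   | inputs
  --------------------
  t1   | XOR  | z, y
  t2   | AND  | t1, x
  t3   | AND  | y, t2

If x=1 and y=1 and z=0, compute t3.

1

t1 = 0 XOR 1 = 1
t2 = 1 AND 1 = 1
t3 = 1 AND 1 = 1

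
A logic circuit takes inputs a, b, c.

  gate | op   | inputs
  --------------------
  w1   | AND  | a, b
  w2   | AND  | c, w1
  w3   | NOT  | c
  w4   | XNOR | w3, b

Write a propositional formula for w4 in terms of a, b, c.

NOT c XNOR b

w3 = NOT c
w4 = w3 XNOR b = NOT c XNOR b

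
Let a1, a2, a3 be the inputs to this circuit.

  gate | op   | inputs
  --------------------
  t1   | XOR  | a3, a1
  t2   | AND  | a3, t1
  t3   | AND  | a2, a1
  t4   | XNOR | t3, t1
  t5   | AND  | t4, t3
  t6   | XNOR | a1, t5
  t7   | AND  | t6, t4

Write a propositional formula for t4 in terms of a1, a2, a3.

(a2 AND a1) XNOR (a3 XOR a1)

t1 = a3 XOR a1
t3 = a2 AND a1
t4 = t3 XNOR t1 = (a2 AND a1) XNOR (a3 XOR a1)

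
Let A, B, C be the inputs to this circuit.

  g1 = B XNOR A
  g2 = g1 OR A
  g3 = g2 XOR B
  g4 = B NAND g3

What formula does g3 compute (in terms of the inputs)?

g1 = B XNOR A
g2 = g1 OR A = (B XNOR A) OR A
g3 = g2 XOR B = ((B XNOR A) OR A) XOR B

((B XNOR A) OR A) XOR B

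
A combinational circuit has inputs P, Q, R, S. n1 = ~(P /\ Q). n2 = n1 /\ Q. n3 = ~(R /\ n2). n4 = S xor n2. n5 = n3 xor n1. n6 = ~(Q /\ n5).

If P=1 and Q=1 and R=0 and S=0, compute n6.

n1 = ~(1 /\ 1) = 0
n2 = 0 /\ 1 = 0
n3 = ~(0 /\ 0) = 1
n5 = 1 xor 0 = 1
n6 = ~(1 /\ 1) = 0

0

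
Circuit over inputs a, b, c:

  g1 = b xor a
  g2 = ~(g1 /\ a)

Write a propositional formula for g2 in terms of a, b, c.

~((b xor a) /\ a)

g1 = b xor a
g2 = ~(g1 /\ a) = ~((b xor a) /\ a)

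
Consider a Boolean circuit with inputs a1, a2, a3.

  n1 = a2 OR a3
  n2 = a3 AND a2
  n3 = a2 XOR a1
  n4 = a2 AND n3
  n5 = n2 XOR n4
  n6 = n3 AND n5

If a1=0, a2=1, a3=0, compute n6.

n2 = 0 AND 1 = 0
n3 = 1 XOR 0 = 1
n4 = 1 AND 1 = 1
n5 = 0 XOR 1 = 1
n6 = 1 AND 1 = 1

1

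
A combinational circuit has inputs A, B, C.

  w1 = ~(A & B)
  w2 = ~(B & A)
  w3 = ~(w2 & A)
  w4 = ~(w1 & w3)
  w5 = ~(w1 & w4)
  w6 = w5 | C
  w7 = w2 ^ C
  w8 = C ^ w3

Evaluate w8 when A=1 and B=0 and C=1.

w2 = ~(0 & 1) = 1
w3 = ~(1 & 1) = 0
w8 = 1 ^ 0 = 1

1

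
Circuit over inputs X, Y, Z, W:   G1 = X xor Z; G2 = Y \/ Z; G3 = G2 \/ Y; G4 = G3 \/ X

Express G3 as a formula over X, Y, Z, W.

(Y \/ Z) \/ Y

G2 = Y \/ Z
G3 = G2 \/ Y = (Y \/ Z) \/ Y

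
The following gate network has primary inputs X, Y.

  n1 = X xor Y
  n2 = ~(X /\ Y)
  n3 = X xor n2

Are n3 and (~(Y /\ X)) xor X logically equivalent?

n2 = ~(X /\ Y)
n3 = X xor n2 = X xor (~(X /\ Y))
At X=1, Y=0: circuit gives 0, formula gives 0.
At X=0, Y=0: circuit gives 1, formula gives 1.
Agrees on all 4 inputs.

Yes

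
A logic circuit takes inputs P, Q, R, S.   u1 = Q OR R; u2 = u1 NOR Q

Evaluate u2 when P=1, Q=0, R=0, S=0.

u1 = 0 OR 0 = 0
u2 = 0 NOR 0 = 1

1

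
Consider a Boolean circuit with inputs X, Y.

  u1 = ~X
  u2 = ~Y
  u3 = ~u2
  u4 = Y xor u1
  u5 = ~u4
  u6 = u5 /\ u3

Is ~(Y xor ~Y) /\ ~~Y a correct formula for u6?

u1 = ~X
u2 = ~Y
u3 = ~u2 = ~~Y
u4 = Y xor u1 = Y xor ~X
u5 = ~u4 = ~(Y xor ~X)
u6 = u5 /\ u3 = ~(Y xor ~X) /\ ~~Y
At X=0, Y=1: circuit gives 1, formula gives 0.

No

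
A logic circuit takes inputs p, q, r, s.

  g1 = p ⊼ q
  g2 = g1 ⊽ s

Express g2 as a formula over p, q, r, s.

(p ⊼ q) ⊽ s

g1 = p ⊼ q
g2 = g1 ⊽ s = (p ⊼ q) ⊽ s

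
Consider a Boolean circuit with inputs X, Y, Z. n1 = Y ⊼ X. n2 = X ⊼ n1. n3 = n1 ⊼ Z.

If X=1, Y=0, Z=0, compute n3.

n1 = 0 ⊼ 1 = 1
n3 = 1 ⊼ 0 = 1

1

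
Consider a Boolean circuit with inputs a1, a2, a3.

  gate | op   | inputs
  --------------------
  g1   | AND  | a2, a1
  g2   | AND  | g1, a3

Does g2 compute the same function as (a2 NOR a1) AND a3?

No

g1 = a2 AND a1
g2 = g1 AND a3 = (a2 AND a1) AND a3
At a1=0, a2=0, a3=1: circuit gives 0, formula gives 1.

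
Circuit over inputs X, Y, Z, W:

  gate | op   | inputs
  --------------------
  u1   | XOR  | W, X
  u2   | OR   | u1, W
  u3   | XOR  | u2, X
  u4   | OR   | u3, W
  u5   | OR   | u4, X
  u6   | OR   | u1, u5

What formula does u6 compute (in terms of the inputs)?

(W XOR X) OR (((((W XOR X) OR W) XOR X) OR W) OR X)

u1 = W XOR X
u2 = u1 OR W = (W XOR X) OR W
u3 = u2 XOR X = ((W XOR X) OR W) XOR X
u4 = u3 OR W = (((W XOR X) OR W) XOR X) OR W
u5 = u4 OR X = ((((W XOR X) OR W) XOR X) OR W) OR X
u6 = u1 OR u5 = (W XOR X) OR (((((W XOR X) OR W) XOR X) OR W) OR X)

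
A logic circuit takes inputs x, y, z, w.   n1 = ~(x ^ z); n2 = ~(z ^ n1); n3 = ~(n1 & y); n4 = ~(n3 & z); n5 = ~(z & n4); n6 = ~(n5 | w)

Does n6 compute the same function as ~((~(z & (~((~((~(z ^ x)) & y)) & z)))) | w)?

Yes

n1 = ~(x ^ z)
n3 = ~(n1 & y) = ~((~(x ^ z)) & y)
n4 = ~(n3 & z) = ~((~((~(x ^ z)) & y)) & z)
n5 = ~(z & n4) = ~(z & (~((~((~(x ^ z)) & y)) & z)))
n6 = ~(n5 | w) = ~((~(z & (~((~((~(x ^ z)) & y)) & z)))) | w)
At x=0, y=0, z=0, w=0: circuit gives 0, formula gives 0.
At x=1, y=1, z=1, w=0: circuit gives 1, formula gives 1.
Agrees on all 16 inputs.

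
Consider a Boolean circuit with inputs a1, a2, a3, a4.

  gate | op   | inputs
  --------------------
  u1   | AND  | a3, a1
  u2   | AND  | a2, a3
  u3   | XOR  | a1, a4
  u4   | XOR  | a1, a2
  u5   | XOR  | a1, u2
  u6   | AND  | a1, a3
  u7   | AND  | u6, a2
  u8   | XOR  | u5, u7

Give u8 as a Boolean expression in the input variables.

u2 = a2 AND a3
u5 = a1 XOR u2 = a1 XOR (a2 AND a3)
u6 = a1 AND a3
u7 = u6 AND a2 = (a1 AND a3) AND a2
u8 = u5 XOR u7 = (a1 XOR (a2 AND a3)) XOR ((a1 AND a3) AND a2)

(a1 XOR (a2 AND a3)) XOR ((a1 AND a3) AND a2)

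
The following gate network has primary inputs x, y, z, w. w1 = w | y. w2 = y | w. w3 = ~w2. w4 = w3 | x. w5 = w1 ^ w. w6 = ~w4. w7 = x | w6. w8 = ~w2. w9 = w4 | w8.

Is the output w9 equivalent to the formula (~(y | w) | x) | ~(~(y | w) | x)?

w2 = y | w
w3 = ~w2 = ~(y | w)
w4 = w3 | x = ~(y | w) | x
w8 = ~w2 = ~(y | w)
w9 = w4 | w8 = (~(y | w) | x) | ~(y | w)
At x=0, y=0, z=0, w=1: circuit gives 0, formula gives 1.

No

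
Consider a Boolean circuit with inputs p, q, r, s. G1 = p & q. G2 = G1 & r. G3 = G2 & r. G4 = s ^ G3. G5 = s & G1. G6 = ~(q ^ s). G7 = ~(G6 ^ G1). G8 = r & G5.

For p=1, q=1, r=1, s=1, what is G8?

G1 = 1 & 1 = 1
G5 = 1 & 1 = 1
G8 = 1 & 1 = 1

1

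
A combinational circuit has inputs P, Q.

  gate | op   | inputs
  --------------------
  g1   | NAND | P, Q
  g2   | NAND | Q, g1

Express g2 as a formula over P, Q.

Q NAND (P NAND Q)

g1 = P NAND Q
g2 = Q NAND g1 = Q NAND (P NAND Q)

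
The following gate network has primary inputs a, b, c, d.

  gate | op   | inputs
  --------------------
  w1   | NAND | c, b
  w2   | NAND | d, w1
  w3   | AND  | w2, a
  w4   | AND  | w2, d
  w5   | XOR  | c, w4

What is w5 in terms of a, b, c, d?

c XOR ((d NAND (c NAND b)) AND d)

w1 = c NAND b
w2 = d NAND w1 = d NAND (c NAND b)
w4 = w2 AND d = (d NAND (c NAND b)) AND d
w5 = c XOR w4 = c XOR ((d NAND (c NAND b)) AND d)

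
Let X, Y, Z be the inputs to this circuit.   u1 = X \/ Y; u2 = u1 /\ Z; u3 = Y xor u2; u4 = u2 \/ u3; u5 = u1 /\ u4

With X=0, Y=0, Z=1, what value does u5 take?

0

u1 = 0 \/ 0 = 0
u2 = 0 /\ 1 = 0
u3 = 0 xor 0 = 0
u4 = 0 \/ 0 = 0
u5 = 0 /\ 0 = 0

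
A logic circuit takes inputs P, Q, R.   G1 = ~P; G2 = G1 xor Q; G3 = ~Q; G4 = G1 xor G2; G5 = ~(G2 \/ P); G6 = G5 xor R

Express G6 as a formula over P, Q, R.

(~((~P xor Q) \/ P)) xor R

G1 = ~P
G2 = G1 xor Q = ~P xor Q
G5 = ~(G2 \/ P) = ~((~P xor Q) \/ P)
G6 = G5 xor R = (~((~P xor Q) \/ P)) xor R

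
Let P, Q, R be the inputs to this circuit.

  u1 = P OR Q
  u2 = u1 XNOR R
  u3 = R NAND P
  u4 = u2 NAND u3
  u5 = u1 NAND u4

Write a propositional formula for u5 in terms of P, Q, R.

(P OR Q) NAND (((P OR Q) XNOR R) NAND (R NAND P))

u1 = P OR Q
u2 = u1 XNOR R = (P OR Q) XNOR R
u3 = R NAND P
u4 = u2 NAND u3 = ((P OR Q) XNOR R) NAND (R NAND P)
u5 = u1 NAND u4 = (P OR Q) NAND (((P OR Q) XNOR R) NAND (R NAND P))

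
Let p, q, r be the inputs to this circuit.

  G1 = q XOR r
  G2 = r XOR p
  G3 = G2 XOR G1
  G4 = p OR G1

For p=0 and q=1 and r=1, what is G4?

G1 = 1 XOR 1 = 0
G4 = 0 OR 0 = 0

0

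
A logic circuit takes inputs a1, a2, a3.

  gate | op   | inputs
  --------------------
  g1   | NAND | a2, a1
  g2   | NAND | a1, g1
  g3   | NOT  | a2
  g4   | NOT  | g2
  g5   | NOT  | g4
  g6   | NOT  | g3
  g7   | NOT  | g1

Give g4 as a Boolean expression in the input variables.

g1 = a2 NAND a1
g2 = a1 NAND g1 = a1 NAND (a2 NAND a1)
g4 = NOT g2 = NOT (a1 NAND (a2 NAND a1))

NOT (a1 NAND (a2 NAND a1))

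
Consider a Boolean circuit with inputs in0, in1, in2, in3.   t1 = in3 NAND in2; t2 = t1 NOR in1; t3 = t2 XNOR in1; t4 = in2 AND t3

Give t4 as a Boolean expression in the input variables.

t1 = in3 NAND in2
t2 = t1 NOR in1 = (in3 NAND in2) NOR in1
t3 = t2 XNOR in1 = ((in3 NAND in2) NOR in1) XNOR in1
t4 = in2 AND t3 = in2 AND (((in3 NAND in2) NOR in1) XNOR in1)

in2 AND (((in3 NAND in2) NOR in1) XNOR in1)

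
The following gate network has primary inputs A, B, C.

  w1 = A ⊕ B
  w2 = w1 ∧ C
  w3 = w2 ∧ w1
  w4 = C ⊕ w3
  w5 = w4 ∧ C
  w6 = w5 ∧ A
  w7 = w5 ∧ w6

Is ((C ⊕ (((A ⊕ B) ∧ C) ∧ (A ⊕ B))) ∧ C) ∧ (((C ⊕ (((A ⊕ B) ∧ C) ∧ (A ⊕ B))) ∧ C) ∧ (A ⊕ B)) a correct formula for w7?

w1 = A ⊕ B
w2 = w1 ∧ C = (A ⊕ B) ∧ C
w3 = w2 ∧ w1 = ((A ⊕ B) ∧ C) ∧ (A ⊕ B)
w4 = C ⊕ w3 = C ⊕ (((A ⊕ B) ∧ C) ∧ (A ⊕ B))
w5 = w4 ∧ C = (C ⊕ (((A ⊕ B) ∧ C) ∧ (A ⊕ B))) ∧ C
w6 = w5 ∧ A = ((C ⊕ (((A ⊕ B) ∧ C) ∧ (A ⊕ B))) ∧ C) ∧ A
w7 = w5 ∧ w6 = ((C ⊕ (((A ⊕ B) ∧ C) ∧ (A ⊕ B))) ∧ C) ∧ (((C ⊕ (((A ⊕ B) ∧ C) ∧ (A ⊕ B))) ∧ C) ∧ A)
At A=1, B=1, C=1: circuit gives 1, formula gives 0.

No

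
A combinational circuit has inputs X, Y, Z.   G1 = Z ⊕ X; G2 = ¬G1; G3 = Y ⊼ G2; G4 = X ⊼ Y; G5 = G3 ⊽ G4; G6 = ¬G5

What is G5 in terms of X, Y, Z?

G1 = Z ⊕ X
G2 = ¬G1 = ¬(Z ⊕ X)
G3 = Y ⊼ G2 = Y ⊼ ¬(Z ⊕ X)
G4 = X ⊼ Y
G5 = G3 ⊽ G4 = (Y ⊼ ¬(Z ⊕ X)) ⊽ (X ⊼ Y)

(Y ⊼ ¬(Z ⊕ X)) ⊽ (X ⊼ Y)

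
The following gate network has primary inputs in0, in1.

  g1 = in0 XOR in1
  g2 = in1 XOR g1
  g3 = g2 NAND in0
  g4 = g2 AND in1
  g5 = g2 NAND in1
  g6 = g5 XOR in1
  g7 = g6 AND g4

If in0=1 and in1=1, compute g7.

g1 = 1 XOR 1 = 0
g2 = 1 XOR 0 = 1
g4 = 1 AND 1 = 1
g5 = 1 NAND 1 = 0
g6 = 0 XOR 1 = 1
g7 = 1 AND 1 = 1

1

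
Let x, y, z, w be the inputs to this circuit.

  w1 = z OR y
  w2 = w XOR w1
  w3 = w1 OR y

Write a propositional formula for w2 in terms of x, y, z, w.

w XOR (z OR y)

w1 = z OR y
w2 = w XOR w1 = w XOR (z OR y)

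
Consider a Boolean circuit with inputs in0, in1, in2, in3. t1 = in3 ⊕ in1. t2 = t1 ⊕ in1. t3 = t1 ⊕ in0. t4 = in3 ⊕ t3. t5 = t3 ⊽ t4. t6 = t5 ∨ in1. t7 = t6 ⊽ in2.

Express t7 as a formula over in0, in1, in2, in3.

((((in3 ⊕ in1) ⊕ in0) ⊽ (in3 ⊕ ((in3 ⊕ in1) ⊕ in0))) ∨ in1) ⊽ in2

t1 = in3 ⊕ in1
t3 = t1 ⊕ in0 = (in3 ⊕ in1) ⊕ in0
t4 = in3 ⊕ t3 = in3 ⊕ ((in3 ⊕ in1) ⊕ in0)
t5 = t3 ⊽ t4 = ((in3 ⊕ in1) ⊕ in0) ⊽ (in3 ⊕ ((in3 ⊕ in1) ⊕ in0))
t6 = t5 ∨ in1 = (((in3 ⊕ in1) ⊕ in0) ⊽ (in3 ⊕ ((in3 ⊕ in1) ⊕ in0))) ∨ in1
t7 = t6 ⊽ in2 = ((((in3 ⊕ in1) ⊕ in0) ⊽ (in3 ⊕ ((in3 ⊕ in1) ⊕ in0))) ∨ in1) ⊽ in2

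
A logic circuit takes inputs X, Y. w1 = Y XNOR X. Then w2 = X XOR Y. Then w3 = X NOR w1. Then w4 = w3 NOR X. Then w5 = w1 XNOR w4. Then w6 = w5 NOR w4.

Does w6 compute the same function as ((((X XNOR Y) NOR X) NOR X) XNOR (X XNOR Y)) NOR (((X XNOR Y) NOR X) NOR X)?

w1 = Y XNOR X
w3 = X NOR w1 = X NOR (Y XNOR X)
w4 = w3 NOR X = (X NOR (Y XNOR X)) NOR X
w5 = w1 XNOR w4 = (Y XNOR X) XNOR ((X NOR (Y XNOR X)) NOR X)
w6 = w5 NOR w4 = ((Y XNOR X) XNOR ((X NOR (Y XNOR X)) NOR X)) NOR ((X NOR (Y XNOR X)) NOR X)
At X=0, Y=0: circuit gives 0, formula gives 0.
At X=1, Y=1: circuit gives 1, formula gives 1.
Agrees on all 4 inputs.

Yes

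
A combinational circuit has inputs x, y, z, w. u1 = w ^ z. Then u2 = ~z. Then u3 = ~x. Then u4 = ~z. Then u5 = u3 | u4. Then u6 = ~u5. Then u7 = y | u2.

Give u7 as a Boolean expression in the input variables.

y | ~z

u2 = ~z
u7 = y | u2 = y | ~z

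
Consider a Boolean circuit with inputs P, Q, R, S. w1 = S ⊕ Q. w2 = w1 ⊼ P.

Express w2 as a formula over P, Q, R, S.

(S ⊕ Q) ⊼ P

w1 = S ⊕ Q
w2 = w1 ⊼ P = (S ⊕ Q) ⊼ P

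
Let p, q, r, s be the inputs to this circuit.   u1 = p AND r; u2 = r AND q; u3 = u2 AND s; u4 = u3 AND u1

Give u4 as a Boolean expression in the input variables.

((r AND q) AND s) AND (p AND r)

u1 = p AND r
u2 = r AND q
u3 = u2 AND s = (r AND q) AND s
u4 = u3 AND u1 = ((r AND q) AND s) AND (p AND r)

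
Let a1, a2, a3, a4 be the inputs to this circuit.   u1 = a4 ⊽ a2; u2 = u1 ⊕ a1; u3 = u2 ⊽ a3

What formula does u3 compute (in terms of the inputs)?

((a4 ⊽ a2) ⊕ a1) ⊽ a3

u1 = a4 ⊽ a2
u2 = u1 ⊕ a1 = (a4 ⊽ a2) ⊕ a1
u3 = u2 ⊽ a3 = ((a4 ⊽ a2) ⊕ a1) ⊽ a3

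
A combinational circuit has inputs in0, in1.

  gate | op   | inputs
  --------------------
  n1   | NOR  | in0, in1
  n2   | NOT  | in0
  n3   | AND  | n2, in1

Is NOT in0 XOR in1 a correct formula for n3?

n2 = NOT in0
n3 = n2 AND in1 = NOT in0 AND in1
At in0=0, in1=0: circuit gives 0, formula gives 1.

No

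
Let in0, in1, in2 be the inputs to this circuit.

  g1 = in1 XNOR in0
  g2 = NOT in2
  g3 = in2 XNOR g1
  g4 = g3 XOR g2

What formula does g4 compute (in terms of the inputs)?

(in2 XNOR (in1 XNOR in0)) XOR NOT in2

g1 = in1 XNOR in0
g2 = NOT in2
g3 = in2 XNOR g1 = in2 XNOR (in1 XNOR in0)
g4 = g3 XOR g2 = (in2 XNOR (in1 XNOR in0)) XOR NOT in2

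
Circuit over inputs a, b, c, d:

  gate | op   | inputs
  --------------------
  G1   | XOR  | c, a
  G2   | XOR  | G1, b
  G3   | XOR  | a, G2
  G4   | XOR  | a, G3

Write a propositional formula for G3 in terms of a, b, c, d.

a XOR ((c XOR a) XOR b)

G1 = c XOR a
G2 = G1 XOR b = (c XOR a) XOR b
G3 = a XOR G2 = a XOR ((c XOR a) XOR b)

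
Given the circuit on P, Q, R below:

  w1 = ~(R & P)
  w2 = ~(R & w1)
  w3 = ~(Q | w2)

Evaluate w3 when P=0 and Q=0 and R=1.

1

w1 = ~(1 & 0) = 1
w2 = ~(1 & 1) = 0
w3 = ~(0 | 0) = 1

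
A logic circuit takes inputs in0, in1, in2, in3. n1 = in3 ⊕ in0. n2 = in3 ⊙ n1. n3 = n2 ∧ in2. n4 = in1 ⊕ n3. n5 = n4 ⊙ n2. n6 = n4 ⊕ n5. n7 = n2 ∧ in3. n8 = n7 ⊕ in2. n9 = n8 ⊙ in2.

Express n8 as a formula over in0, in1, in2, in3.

((in3 ⊙ (in3 ⊕ in0)) ∧ in3) ⊕ in2

n1 = in3 ⊕ in0
n2 = in3 ⊙ n1 = in3 ⊙ (in3 ⊕ in0)
n7 = n2 ∧ in3 = (in3 ⊙ (in3 ⊕ in0)) ∧ in3
n8 = n7 ⊕ in2 = ((in3 ⊙ (in3 ⊕ in0)) ∧ in3) ⊕ in2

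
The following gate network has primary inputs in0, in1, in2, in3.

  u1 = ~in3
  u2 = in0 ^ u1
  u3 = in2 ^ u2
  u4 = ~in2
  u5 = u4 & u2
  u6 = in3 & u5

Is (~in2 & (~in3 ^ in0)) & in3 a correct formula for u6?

Yes

u1 = ~in3
u2 = in0 ^ u1 = in0 ^ ~in3
u4 = ~in2
u5 = u4 & u2 = ~in2 & (in0 ^ ~in3)
u6 = in3 & u5 = in3 & (~in2 & (in0 ^ ~in3))
At in0=0, in1=0, in2=0, in3=0: circuit gives 0, formula gives 0.
At in0=1, in1=0, in2=0, in3=1: circuit gives 1, formula gives 1.
Agrees on all 16 inputs.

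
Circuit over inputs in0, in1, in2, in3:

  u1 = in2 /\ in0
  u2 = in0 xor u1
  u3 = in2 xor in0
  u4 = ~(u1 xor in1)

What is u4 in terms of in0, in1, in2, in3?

~((in2 /\ in0) xor in1)

u1 = in2 /\ in0
u4 = ~(u1 xor in1) = ~((in2 /\ in0) xor in1)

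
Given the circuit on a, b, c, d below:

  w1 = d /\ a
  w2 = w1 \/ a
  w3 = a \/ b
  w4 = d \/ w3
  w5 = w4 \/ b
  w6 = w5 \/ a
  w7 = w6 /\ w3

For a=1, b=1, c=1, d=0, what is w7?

1

w3 = 1 \/ 1 = 1
w4 = 0 \/ 1 = 1
w5 = 1 \/ 1 = 1
w6 = 1 \/ 1 = 1
w7 = 1 /\ 1 = 1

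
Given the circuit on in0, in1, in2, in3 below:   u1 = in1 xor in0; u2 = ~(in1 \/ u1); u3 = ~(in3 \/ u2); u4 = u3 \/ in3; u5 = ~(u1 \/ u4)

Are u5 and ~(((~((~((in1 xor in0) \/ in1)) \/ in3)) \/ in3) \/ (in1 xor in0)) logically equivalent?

Yes

u1 = in1 xor in0
u2 = ~(in1 \/ u1) = ~(in1 \/ (in1 xor in0))
u3 = ~(in3 \/ u2) = ~(in3 \/ (~(in1 \/ (in1 xor in0))))
u4 = u3 \/ in3 = (~(in3 \/ (~(in1 \/ (in1 xor in0))))) \/ in3
u5 = ~(u1 \/ u4) = ~((in1 xor in0) \/ ((~(in3 \/ (~(in1 \/ (in1 xor in0))))) \/ in3))
At in0=0, in1=0, in2=0, in3=1: circuit gives 0, formula gives 0.
At in0=0, in1=0, in2=0, in3=0: circuit gives 1, formula gives 1.
Agrees on all 16 inputs.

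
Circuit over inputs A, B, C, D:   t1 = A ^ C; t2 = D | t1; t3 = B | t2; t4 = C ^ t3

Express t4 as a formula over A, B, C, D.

t1 = A ^ C
t2 = D | t1 = D | (A ^ C)
t3 = B | t2 = B | (D | (A ^ C))
t4 = C ^ t3 = C ^ (B | (D | (A ^ C)))

C ^ (B | (D | (A ^ C)))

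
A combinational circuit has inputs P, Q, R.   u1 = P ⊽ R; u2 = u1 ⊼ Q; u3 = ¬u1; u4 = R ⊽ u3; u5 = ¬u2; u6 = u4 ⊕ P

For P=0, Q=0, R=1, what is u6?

0

u1 = 0 ⊽ 1 = 0
u3 = ¬0 = 1
u4 = 1 ⊽ 1 = 0
u6 = 0 ⊕ 0 = 0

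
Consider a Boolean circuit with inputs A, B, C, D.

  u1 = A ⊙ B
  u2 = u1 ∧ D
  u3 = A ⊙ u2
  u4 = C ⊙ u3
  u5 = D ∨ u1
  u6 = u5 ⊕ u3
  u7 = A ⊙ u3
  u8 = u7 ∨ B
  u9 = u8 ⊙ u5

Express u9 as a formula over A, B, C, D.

u1 = A ⊙ B
u2 = u1 ∧ D = (A ⊙ B) ∧ D
u3 = A ⊙ u2 = A ⊙ ((A ⊙ B) ∧ D)
u5 = D ∨ u1 = D ∨ (A ⊙ B)
u7 = A ⊙ u3 = A ⊙ (A ⊙ ((A ⊙ B) ∧ D))
u8 = u7 ∨ B = (A ⊙ (A ⊙ ((A ⊙ B) ∧ D))) ∨ B
u9 = u8 ⊙ u5 = ((A ⊙ (A ⊙ ((A ⊙ B) ∧ D))) ∨ B) ⊙ (D ∨ (A ⊙ B))

((A ⊙ (A ⊙ ((A ⊙ B) ∧ D))) ∨ B) ⊙ (D ∨ (A ⊙ B))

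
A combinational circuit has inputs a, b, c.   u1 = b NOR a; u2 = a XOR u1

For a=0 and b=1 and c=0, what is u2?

0

u1 = 1 NOR 0 = 0
u2 = 0 XOR 0 = 0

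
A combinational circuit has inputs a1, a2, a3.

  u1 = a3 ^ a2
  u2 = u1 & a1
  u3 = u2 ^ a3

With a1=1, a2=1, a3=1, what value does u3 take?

u1 = 1 ^ 1 = 0
u2 = 0 & 1 = 0
u3 = 0 ^ 1 = 1

1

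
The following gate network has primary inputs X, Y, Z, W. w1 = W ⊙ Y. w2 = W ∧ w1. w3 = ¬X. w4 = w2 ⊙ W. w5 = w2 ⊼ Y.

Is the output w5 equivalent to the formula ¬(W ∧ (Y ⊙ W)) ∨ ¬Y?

Yes

w1 = W ⊙ Y
w2 = W ∧ w1 = W ∧ (W ⊙ Y)
w5 = w2 ⊼ Y = (W ∧ (W ⊙ Y)) ⊼ Y
At X=0, Y=1, Z=0, W=1: circuit gives 0, formula gives 0.
At X=0, Y=0, Z=0, W=0: circuit gives 1, formula gives 1.
Agrees on all 16 inputs.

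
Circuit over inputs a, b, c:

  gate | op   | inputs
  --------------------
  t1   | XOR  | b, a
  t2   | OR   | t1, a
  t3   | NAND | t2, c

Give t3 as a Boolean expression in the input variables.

((b XOR a) OR a) NAND c

t1 = b XOR a
t2 = t1 OR a = (b XOR a) OR a
t3 = t2 NAND c = ((b XOR a) OR a) NAND c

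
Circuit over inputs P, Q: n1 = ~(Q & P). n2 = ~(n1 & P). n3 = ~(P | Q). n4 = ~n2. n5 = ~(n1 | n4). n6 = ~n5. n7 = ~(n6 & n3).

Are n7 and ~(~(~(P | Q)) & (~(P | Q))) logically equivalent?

n1 = ~(Q & P)
n2 = ~(n1 & P) = ~((~(Q & P)) & P)
n3 = ~(P | Q)
n4 = ~n2 = ~(~((~(Q & P)) & P))
n5 = ~(n1 | n4) = ~((~(Q & P)) | ~(~((~(Q & P)) & P)))
n6 = ~n5 = ~(~((~(Q & P)) | ~(~((~(Q & P)) & P))))
n7 = ~(n6 & n3) = ~(~(~((~(Q & P)) | ~(~((~(Q & P)) & P)))) & (~(P | Q)))
At P=0, Q=0: circuit gives 0, formula gives 1.

No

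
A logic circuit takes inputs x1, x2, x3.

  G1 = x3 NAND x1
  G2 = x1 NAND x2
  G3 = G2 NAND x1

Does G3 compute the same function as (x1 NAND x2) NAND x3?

G2 = x1 NAND x2
G3 = G2 NAND x1 = (x1 NAND x2) NAND x1
At x1=0, x2=0, x3=1: circuit gives 1, formula gives 0.

No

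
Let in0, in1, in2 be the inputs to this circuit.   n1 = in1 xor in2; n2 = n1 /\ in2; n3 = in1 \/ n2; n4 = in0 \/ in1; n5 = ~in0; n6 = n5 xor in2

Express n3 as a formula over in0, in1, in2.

in1 \/ ((in1 xor in2) /\ in2)

n1 = in1 xor in2
n2 = n1 /\ in2 = (in1 xor in2) /\ in2
n3 = in1 \/ n2 = in1 \/ ((in1 xor in2) /\ in2)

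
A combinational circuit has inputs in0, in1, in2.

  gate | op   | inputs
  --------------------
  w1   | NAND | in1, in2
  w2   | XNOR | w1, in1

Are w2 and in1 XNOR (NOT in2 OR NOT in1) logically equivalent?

w1 = in1 NAND in2
w2 = w1 XNOR in1 = (in1 NAND in2) XNOR in1
At in0=0, in1=0, in2=0: circuit gives 0, formula gives 0.
At in0=0, in1=1, in2=0: circuit gives 1, formula gives 1.
Agrees on all 8 inputs.

Yes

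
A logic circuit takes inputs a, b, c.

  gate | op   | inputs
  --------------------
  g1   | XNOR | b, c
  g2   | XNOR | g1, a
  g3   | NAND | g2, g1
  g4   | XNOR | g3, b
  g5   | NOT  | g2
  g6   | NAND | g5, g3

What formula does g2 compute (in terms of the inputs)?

g1 = b XNOR c
g2 = g1 XNOR a = (b XNOR c) XNOR a

(b XNOR c) XNOR a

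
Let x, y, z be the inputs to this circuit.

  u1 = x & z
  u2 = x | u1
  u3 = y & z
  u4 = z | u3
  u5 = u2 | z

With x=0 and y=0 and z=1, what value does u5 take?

1

u1 = 0 & 1 = 0
u2 = 0 | 0 = 0
u5 = 0 | 1 = 1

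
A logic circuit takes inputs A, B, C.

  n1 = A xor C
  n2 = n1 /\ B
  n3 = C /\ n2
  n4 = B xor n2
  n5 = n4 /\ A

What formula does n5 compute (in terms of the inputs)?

(B xor ((A xor C) /\ B)) /\ A

n1 = A xor C
n2 = n1 /\ B = (A xor C) /\ B
n4 = B xor n2 = B xor ((A xor C) /\ B)
n5 = n4 /\ A = (B xor ((A xor C) /\ B)) /\ A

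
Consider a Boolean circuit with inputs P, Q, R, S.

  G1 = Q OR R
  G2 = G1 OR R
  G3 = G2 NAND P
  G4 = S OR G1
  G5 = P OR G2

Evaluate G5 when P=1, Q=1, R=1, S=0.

1

G1 = 1 OR 1 = 1
G2 = 1 OR 1 = 1
G5 = 1 OR 1 = 1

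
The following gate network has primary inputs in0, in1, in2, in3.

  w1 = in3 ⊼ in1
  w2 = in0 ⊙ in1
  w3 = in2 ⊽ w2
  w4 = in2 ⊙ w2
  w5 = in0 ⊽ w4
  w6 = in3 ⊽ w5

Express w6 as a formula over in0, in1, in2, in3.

in3 ⊽ (in0 ⊽ (in2 ⊙ (in0 ⊙ in1)))

w2 = in0 ⊙ in1
w4 = in2 ⊙ w2 = in2 ⊙ (in0 ⊙ in1)
w5 = in0 ⊽ w4 = in0 ⊽ (in2 ⊙ (in0 ⊙ in1))
w6 = in3 ⊽ w5 = in3 ⊽ (in0 ⊽ (in2 ⊙ (in0 ⊙ in1)))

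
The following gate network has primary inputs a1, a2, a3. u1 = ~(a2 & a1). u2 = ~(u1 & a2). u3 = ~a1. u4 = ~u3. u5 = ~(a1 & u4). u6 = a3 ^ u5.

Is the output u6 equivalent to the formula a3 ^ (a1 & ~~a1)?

u3 = ~a1
u4 = ~u3 = ~~a1
u5 = ~(a1 & u4) = ~(a1 & ~~a1)
u6 = a3 ^ u5 = a3 ^ (~(a1 & ~~a1))
At a1=0, a2=0, a3=0: circuit gives 1, formula gives 0.

No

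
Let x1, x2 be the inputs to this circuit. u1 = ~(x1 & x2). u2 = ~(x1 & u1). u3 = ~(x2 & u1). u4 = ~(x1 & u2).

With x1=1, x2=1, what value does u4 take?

u1 = ~(1 & 1) = 0
u2 = ~(1 & 0) = 1
u4 = ~(1 & 1) = 0

0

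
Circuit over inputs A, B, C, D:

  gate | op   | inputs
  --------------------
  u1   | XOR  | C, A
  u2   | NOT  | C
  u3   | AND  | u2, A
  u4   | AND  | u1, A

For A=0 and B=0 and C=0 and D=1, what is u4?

u1 = 0 XOR 0 = 0
u4 = 0 AND 0 = 0

0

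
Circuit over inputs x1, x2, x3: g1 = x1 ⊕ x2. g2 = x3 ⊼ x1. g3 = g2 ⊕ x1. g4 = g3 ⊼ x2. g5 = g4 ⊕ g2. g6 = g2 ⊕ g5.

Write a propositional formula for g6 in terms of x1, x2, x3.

g2 = x3 ⊼ x1
g3 = g2 ⊕ x1 = (x3 ⊼ x1) ⊕ x1
g4 = g3 ⊼ x2 = ((x3 ⊼ x1) ⊕ x1) ⊼ x2
g5 = g4 ⊕ g2 = (((x3 ⊼ x1) ⊕ x1) ⊼ x2) ⊕ (x3 ⊼ x1)
g6 = g2 ⊕ g5 = (x3 ⊼ x1) ⊕ ((((x3 ⊼ x1) ⊕ x1) ⊼ x2) ⊕ (x3 ⊼ x1))

(x3 ⊼ x1) ⊕ ((((x3 ⊼ x1) ⊕ x1) ⊼ x2) ⊕ (x3 ⊼ x1))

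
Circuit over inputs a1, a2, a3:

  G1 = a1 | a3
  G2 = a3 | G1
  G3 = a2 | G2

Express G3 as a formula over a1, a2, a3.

a2 | (a3 | (a1 | a3))

G1 = a1 | a3
G2 = a3 | G1 = a3 | (a1 | a3)
G3 = a2 | G2 = a2 | (a3 | (a1 | a3))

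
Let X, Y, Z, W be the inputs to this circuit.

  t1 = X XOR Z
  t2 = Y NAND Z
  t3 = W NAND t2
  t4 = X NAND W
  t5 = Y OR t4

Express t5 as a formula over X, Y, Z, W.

Y OR (X NAND W)

t4 = X NAND W
t5 = Y OR t4 = Y OR (X NAND W)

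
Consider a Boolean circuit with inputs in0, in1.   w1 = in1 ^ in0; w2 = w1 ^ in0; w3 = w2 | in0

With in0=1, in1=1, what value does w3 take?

1

w1 = 1 ^ 1 = 0
w2 = 0 ^ 1 = 1
w3 = 1 | 1 = 1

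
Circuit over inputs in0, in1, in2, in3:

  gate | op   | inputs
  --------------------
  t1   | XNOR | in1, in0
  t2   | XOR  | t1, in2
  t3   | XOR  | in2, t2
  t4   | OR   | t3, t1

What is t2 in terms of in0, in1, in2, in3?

t1 = in1 XNOR in0
t2 = t1 XOR in2 = (in1 XNOR in0) XOR in2

(in1 XNOR in0) XOR in2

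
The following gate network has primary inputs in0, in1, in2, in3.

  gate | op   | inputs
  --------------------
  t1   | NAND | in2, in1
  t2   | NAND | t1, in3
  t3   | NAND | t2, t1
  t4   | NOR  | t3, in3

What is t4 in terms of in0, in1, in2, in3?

(((in2 NAND in1) NAND in3) NAND (in2 NAND in1)) NOR in3

t1 = in2 NAND in1
t2 = t1 NAND in3 = (in2 NAND in1) NAND in3
t3 = t2 NAND t1 = ((in2 NAND in1) NAND in3) NAND (in2 NAND in1)
t4 = t3 NOR in3 = (((in2 NAND in1) NAND in3) NAND (in2 NAND in1)) NOR in3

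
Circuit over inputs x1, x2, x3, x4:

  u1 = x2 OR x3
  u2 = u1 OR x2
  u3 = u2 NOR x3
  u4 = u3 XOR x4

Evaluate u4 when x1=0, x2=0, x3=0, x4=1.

0

u1 = 0 OR 0 = 0
u2 = 0 OR 0 = 0
u3 = 0 NOR 0 = 1
u4 = 1 XOR 1 = 0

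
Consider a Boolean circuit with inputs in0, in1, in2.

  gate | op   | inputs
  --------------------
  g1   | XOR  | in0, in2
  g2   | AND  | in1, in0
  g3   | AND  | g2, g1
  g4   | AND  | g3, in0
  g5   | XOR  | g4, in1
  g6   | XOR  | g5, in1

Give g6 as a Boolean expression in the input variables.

g1 = in0 XOR in2
g2 = in1 AND in0
g3 = g2 AND g1 = (in1 AND in0) AND (in0 XOR in2)
g4 = g3 AND in0 = ((in1 AND in0) AND (in0 XOR in2)) AND in0
g5 = g4 XOR in1 = (((in1 AND in0) AND (in0 XOR in2)) AND in0) XOR in1
g6 = g5 XOR in1 = ((((in1 AND in0) AND (in0 XOR in2)) AND in0) XOR in1) XOR in1

((((in1 AND in0) AND (in0 XOR in2)) AND in0) XOR in1) XOR in1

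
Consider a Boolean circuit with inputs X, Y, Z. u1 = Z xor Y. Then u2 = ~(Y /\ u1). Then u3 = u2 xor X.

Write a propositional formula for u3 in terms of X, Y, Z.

u1 = Z xor Y
u2 = ~(Y /\ u1) = ~(Y /\ (Z xor Y))
u3 = u2 xor X = (~(Y /\ (Z xor Y))) xor X

(~(Y /\ (Z xor Y))) xor X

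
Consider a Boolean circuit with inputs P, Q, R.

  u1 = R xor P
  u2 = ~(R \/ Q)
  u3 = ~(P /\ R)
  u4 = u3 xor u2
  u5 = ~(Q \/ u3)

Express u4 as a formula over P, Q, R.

(~(P /\ R)) xor (~(R \/ Q))

u2 = ~(R \/ Q)
u3 = ~(P /\ R)
u4 = u3 xor u2 = (~(P /\ R)) xor (~(R \/ Q))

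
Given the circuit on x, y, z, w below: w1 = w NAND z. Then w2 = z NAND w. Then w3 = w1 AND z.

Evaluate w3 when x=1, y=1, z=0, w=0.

0

w1 = 0 NAND 0 = 1
w3 = 1 AND 0 = 0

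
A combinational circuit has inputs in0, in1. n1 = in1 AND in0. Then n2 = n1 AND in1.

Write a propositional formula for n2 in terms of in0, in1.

(in1 AND in0) AND in1

n1 = in1 AND in0
n2 = n1 AND in1 = (in1 AND in0) AND in1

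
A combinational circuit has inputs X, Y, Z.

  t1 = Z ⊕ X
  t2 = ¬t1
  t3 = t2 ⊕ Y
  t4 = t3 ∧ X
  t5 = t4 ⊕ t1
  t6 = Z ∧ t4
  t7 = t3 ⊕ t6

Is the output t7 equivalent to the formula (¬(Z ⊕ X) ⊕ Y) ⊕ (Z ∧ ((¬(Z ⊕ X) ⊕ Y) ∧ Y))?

t1 = Z ⊕ X
t2 = ¬t1 = ¬(Z ⊕ X)
t3 = t2 ⊕ Y = ¬(Z ⊕ X) ⊕ Y
t4 = t3 ∧ X = (¬(Z ⊕ X) ⊕ Y) ∧ X
t6 = Z ∧ t4 = Z ∧ ((¬(Z ⊕ X) ⊕ Y) ∧ X)
t7 = t3 ⊕ t6 = (¬(Z ⊕ X) ⊕ Y) ⊕ (Z ∧ ((¬(Z ⊕ X) ⊕ Y) ∧ X))
At X=0, Y=1, Z=1: circuit gives 1, formula gives 0.

No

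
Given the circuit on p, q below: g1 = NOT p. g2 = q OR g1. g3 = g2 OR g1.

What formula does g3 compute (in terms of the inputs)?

(q OR NOT p) OR NOT p

g1 = NOT p
g2 = q OR g1 = q OR NOT p
g3 = g2 OR g1 = (q OR NOT p) OR NOT p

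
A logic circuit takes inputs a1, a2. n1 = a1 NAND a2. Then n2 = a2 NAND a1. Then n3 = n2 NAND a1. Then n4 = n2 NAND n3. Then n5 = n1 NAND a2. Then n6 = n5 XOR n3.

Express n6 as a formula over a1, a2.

n1 = a1 NAND a2
n2 = a2 NAND a1
n3 = n2 NAND a1 = (a2 NAND a1) NAND a1
n5 = n1 NAND a2 = (a1 NAND a2) NAND a2
n6 = n5 XOR n3 = ((a1 NAND a2) NAND a2) XOR ((a2 NAND a1) NAND a1)

((a1 NAND a2) NAND a2) XOR ((a2 NAND a1) NAND a1)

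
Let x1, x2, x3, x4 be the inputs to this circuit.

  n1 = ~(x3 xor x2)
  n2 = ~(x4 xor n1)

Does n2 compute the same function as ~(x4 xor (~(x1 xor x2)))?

n1 = ~(x3 xor x2)
n2 = ~(x4 xor n1) = ~(x4 xor (~(x3 xor x2)))
At x1=0, x2=0, x3=1, x4=0: circuit gives 1, formula gives 0.

No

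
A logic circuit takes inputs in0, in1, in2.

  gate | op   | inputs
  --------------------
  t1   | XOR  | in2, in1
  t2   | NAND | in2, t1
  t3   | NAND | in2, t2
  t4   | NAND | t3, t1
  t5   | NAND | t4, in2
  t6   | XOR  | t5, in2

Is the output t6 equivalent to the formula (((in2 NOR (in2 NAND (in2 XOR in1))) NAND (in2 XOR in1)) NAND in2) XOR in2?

No

t1 = in2 XOR in1
t2 = in2 NAND t1 = in2 NAND (in2 XOR in1)
t3 = in2 NAND t2 = in2 NAND (in2 NAND (in2 XOR in1))
t4 = t3 NAND t1 = (in2 NAND (in2 NAND (in2 XOR in1))) NAND (in2 XOR in1)
t5 = t4 NAND in2 = ((in2 NAND (in2 NAND (in2 XOR in1))) NAND (in2 XOR in1)) NAND in2
t6 = t5 XOR in2 = (((in2 NAND (in2 NAND (in2 XOR in1))) NAND (in2 XOR in1)) NAND in2) XOR in2
At in0=0, in1=0, in2=1: circuit gives 0, formula gives 1.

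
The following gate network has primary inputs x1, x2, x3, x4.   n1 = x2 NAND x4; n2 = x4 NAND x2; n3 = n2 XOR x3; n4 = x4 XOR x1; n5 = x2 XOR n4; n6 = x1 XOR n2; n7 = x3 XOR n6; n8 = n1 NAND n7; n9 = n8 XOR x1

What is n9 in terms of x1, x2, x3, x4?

((x2 NAND x4) NAND (x3 XOR (x1 XOR (x4 NAND x2)))) XOR x1

n1 = x2 NAND x4
n2 = x4 NAND x2
n6 = x1 XOR n2 = x1 XOR (x4 NAND x2)
n7 = x3 XOR n6 = x3 XOR (x1 XOR (x4 NAND x2))
n8 = n1 NAND n7 = (x2 NAND x4) NAND (x3 XOR (x1 XOR (x4 NAND x2)))
n9 = n8 XOR x1 = ((x2 NAND x4) NAND (x3 XOR (x1 XOR (x4 NAND x2)))) XOR x1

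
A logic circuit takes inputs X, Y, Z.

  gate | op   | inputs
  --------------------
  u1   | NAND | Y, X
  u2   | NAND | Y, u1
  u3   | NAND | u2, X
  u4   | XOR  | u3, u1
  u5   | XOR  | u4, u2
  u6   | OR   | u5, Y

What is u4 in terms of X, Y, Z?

u1 = Y NAND X
u2 = Y NAND u1 = Y NAND (Y NAND X)
u3 = u2 NAND X = (Y NAND (Y NAND X)) NAND X
u4 = u3 XOR u1 = ((Y NAND (Y NAND X)) NAND X) XOR (Y NAND X)

((Y NAND (Y NAND X)) NAND X) XOR (Y NAND X)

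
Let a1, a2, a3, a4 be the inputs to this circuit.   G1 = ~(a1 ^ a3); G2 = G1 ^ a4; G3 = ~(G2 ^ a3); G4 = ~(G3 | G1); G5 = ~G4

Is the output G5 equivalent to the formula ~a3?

G1 = ~(a1 ^ a3)
G2 = G1 ^ a4 = (~(a1 ^ a3)) ^ a4
G3 = ~(G2 ^ a3) = ~(((~(a1 ^ a3)) ^ a4) ^ a3)
G4 = ~(G3 | G1) = ~((~(((~(a1 ^ a3)) ^ a4) ^ a3)) | (~(a1 ^ a3)))
G5 = ~G4 = ~(~((~(((~(a1 ^ a3)) ^ a4) ^ a3)) | (~(a1 ^ a3))))
At a1=0, a2=0, a3=1, a4=1: circuit gives 1, formula gives 0.

No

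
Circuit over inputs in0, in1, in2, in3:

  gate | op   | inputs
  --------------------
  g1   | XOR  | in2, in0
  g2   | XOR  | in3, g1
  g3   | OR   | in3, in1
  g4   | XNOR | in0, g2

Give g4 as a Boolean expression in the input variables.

in0 XNOR (in3 XOR (in2 XOR in0))

g1 = in2 XOR in0
g2 = in3 XOR g1 = in3 XOR (in2 XOR in0)
g4 = in0 XNOR g2 = in0 XNOR (in3 XOR (in2 XOR in0))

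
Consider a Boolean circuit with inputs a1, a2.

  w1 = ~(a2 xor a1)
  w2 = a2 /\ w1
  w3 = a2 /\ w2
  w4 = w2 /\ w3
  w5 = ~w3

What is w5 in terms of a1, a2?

~(a2 /\ (a2 /\ (~(a2 xor a1))))

w1 = ~(a2 xor a1)
w2 = a2 /\ w1 = a2 /\ (~(a2 xor a1))
w3 = a2 /\ w2 = a2 /\ (a2 /\ (~(a2 xor a1)))
w5 = ~w3 = ~(a2 /\ (a2 /\ (~(a2 xor a1))))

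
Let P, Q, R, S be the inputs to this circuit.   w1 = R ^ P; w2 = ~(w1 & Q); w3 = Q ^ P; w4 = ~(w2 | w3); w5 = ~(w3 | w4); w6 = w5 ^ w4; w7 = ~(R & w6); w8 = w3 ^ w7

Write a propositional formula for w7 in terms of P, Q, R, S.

~(R & ((~((Q ^ P) | (~((~((R ^ P) & Q)) | (Q ^ P))))) ^ (~((~((R ^ P) & Q)) | (Q ^ P)))))

w1 = R ^ P
w2 = ~(w1 & Q) = ~((R ^ P) & Q)
w3 = Q ^ P
w4 = ~(w2 | w3) = ~((~((R ^ P) & Q)) | (Q ^ P))
w5 = ~(w3 | w4) = ~((Q ^ P) | (~((~((R ^ P) & Q)) | (Q ^ P))))
w6 = w5 ^ w4 = (~((Q ^ P) | (~((~((R ^ P) & Q)) | (Q ^ P))))) ^ (~((~((R ^ P) & Q)) | (Q ^ P)))
w7 = ~(R & w6) = ~(R & ((~((Q ^ P) | (~((~((R ^ P) & Q)) | (Q ^ P))))) ^ (~((~((R ^ P) & Q)) | (Q ^ P)))))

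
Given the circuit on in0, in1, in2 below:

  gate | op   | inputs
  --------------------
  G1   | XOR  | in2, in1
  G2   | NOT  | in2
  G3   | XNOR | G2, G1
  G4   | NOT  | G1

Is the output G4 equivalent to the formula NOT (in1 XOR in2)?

Yes

G1 = in2 XOR in1
G4 = NOT G1 = NOT (in2 XOR in1)
At in0=0, in1=0, in2=1: circuit gives 0, formula gives 0.
At in0=0, in1=0, in2=0: circuit gives 1, formula gives 1.
Agrees on all 8 inputs.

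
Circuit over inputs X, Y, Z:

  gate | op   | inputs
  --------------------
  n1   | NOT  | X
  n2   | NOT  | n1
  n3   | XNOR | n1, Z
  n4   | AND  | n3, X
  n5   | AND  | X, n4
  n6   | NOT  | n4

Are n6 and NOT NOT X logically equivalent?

No

n1 = NOT X
n3 = n1 XNOR Z = NOT X XNOR Z
n4 = n3 AND X = (NOT X XNOR Z) AND X
n6 = NOT n4 = NOT ((NOT X XNOR Z) AND X)
At X=0, Y=0, Z=0: circuit gives 1, formula gives 0.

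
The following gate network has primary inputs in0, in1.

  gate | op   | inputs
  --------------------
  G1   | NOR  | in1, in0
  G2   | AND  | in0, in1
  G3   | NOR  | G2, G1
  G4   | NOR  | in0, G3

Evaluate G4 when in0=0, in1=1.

G1 = 1 NOR 0 = 0
G2 = 0 AND 1 = 0
G3 = 0 NOR 0 = 1
G4 = 0 NOR 1 = 0

0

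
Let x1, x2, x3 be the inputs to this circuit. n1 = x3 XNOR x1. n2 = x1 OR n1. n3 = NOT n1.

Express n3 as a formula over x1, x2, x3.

n1 = x3 XNOR x1
n3 = NOT n1 = NOT (x3 XNOR x1)

NOT (x3 XNOR x1)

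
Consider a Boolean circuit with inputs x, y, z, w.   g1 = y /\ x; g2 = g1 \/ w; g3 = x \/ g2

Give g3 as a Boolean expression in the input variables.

x \/ ((y /\ x) \/ w)

g1 = y /\ x
g2 = g1 \/ w = (y /\ x) \/ w
g3 = x \/ g2 = x \/ ((y /\ x) \/ w)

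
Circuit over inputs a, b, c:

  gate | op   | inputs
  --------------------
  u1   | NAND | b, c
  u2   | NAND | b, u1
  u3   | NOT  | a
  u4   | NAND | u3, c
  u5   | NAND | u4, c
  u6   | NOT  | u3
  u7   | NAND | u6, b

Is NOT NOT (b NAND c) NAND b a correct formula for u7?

No

u3 = NOT a
u6 = NOT u3 = NOT NOT a
u7 = u6 NAND b = NOT NOT a NAND b
At a=0, b=1, c=0: circuit gives 1, formula gives 0.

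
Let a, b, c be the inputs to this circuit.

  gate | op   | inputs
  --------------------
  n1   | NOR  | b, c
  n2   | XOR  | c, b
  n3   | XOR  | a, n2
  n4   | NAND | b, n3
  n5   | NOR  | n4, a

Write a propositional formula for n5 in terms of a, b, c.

(b NAND (a XOR (c XOR b))) NOR a

n2 = c XOR b
n3 = a XOR n2 = a XOR (c XOR b)
n4 = b NAND n3 = b NAND (a XOR (c XOR b))
n5 = n4 NOR a = (b NAND (a XOR (c XOR b))) NOR a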